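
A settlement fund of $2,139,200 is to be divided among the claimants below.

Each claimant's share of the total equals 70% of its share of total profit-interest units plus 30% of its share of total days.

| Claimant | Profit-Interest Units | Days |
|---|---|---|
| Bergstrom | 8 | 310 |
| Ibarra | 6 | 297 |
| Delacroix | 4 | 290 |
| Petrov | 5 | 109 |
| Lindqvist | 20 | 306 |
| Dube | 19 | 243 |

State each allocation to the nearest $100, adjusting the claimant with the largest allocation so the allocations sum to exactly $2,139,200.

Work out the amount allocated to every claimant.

Profit-interest units total 62; days total 1,555.
Composite weights (70% profit-interest units + 30% days): Bergstrom 0.1501; Ibarra 0.1250; Delacroix 0.1011; Petrov 0.0775; Lindqvist 0.2848; Dube 0.2614.
Pro-rata amounts: Bergstrom 321,157.36; Ibarra 267,487.64; Delacroix 216,294.18; Petrov 165,746.40; Lindqvist 609,333.62; Dube 559,180.80.
At nearest $100: Bergstrom $321,200; Ibarra $267,500; Delacroix $216,300; Petrov $165,700; Lindqvist $609,300; Dube $559,200. Sum = $2,139,200.
Sum already equals the total — no adjustment.

Bergstrom: $321,200 · Ibarra: $267,500 · Delacroix: $216,300 · Petrov: $165,700 · Lindqvist: $609,300 · Dube: $559,200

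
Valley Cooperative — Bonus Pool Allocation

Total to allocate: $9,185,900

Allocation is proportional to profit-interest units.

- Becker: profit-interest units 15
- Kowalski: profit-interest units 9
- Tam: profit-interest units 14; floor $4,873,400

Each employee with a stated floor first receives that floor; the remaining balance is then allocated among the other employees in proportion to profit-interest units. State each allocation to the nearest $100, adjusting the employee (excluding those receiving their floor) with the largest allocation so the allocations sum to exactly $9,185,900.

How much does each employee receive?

Becker: $2,695,300; Kowalski: $1,617,200; Tam: $4,873,400

Guaranteed amounts: Tam $4,873,400. Residual $4,312,500.
Residual split over remaining profit-interest units 24: Becker 2,695,312.50 → $2,695,300; Kowalski 1,617,187.50 → $1,617,200.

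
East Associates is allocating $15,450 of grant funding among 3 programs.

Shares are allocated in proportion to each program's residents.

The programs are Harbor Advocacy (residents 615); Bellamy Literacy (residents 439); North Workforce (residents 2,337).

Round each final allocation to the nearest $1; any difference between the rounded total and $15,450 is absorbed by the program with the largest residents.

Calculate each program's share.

Harbor Advocacy: $2,802 | Bellamy Literacy: $2,000 | North Workforce: $10,648

Residents total: 615 + 439 + 2,337 = 3,391.
Unrounded shares: Harbor Advocacy 2,802.05; Bellamy Literacy 2,000.16; North Workforce 10,647.79.
Rounded to nearest $1: Harbor Advocacy $2,802; Bellamy Literacy $2,000; North Workforce $10,648. Sum = $15,450.
Sum already equals the total — no adjustment.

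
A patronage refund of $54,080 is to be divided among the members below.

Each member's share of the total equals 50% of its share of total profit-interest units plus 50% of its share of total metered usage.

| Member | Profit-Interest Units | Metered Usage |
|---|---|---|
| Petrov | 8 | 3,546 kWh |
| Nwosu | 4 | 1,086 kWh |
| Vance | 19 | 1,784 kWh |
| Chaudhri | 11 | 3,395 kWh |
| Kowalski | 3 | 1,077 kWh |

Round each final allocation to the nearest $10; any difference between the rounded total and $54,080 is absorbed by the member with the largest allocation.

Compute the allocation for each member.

Profit-interest units total 45; metered usage total 10,888.
Composite weights (50% profit-interest units + 50% metered usage): Petrov 0.2517; Nwosu 0.0943; Vance 0.2930; Chaudhri 0.2781; Kowalski 0.0828.
Unrounded shares: Petrov 13,613.49; Nwosu 5,100.60; Vance 15,847.40; Chaudhri 15,041.15; Kowalski 4,477.36.
After rounding ($10): Petrov $13,610; Nwosu $5,100; Vance $15,850; Chaudhri $15,040; Kowalski $4,480. Sum = $54,080.
No rounding difference to absorb.

Petrov: $13,610; Nwosu: $5,100; Vance: $15,850; Chaudhri: $15,040; Kowalski: $4,480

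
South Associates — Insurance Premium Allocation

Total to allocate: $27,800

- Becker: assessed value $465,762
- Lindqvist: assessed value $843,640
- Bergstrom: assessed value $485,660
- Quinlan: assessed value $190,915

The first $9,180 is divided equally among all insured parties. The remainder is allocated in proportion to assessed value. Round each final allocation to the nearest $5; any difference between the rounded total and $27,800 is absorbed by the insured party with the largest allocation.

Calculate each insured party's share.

Becker: $6,660 | Lindqvist: $10,205 | Bergstrom: $6,850 | Quinlan: $4,085

$9,180 shared equally gives $2,295 per insured party.
Remainder $18,620 by assessed value (total 1,985,977): Becker 4,366.86 → $4,365; Lindqvist 7,909.75 → $7,910; Bergstrom 4,553.42 → $4,555; Quinlan 1,789.97 → $1,790.
Totals: Becker $2,295 + $4,365 = $6,660; Lindqvist $2,295 + $7,910 = $10,205; Bergstrom $2,295 + $4,555 = $6,850; Quinlan $2,295 + $1,790 = $4,085.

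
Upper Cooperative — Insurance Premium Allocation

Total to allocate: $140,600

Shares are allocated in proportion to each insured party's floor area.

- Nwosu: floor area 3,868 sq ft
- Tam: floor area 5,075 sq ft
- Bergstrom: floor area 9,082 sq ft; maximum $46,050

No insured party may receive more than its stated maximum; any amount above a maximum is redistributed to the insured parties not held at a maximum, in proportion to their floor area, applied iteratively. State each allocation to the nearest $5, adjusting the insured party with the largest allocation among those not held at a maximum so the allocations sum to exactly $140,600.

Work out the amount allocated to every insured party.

Floor area total: 18,025.
Proportional shares (ignoring caps): Nwosu 30,171.47; Tam 39,586.41; Bergstrom 70,842.12.
Held at cap: Bergstrom ($46,050); remaining pool $94,550 reallocated over remaining floor area 8,943.
Shares after redistribution: Nwosu 40,894.49 → $40,895; Tam 53,655.51 → $53,655.

Nwosu: $40,895 · Tam: $53,655 · Bergstrom: $46,050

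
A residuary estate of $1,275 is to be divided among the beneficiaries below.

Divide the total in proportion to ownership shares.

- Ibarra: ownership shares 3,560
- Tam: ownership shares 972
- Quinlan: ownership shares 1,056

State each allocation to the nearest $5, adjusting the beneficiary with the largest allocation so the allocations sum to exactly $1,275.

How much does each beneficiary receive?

Ownership shares total: 5,588.
Unrounded shares: Ibarra 3,560/5,588 × $1,275 = 812.28; Tam 972/5,588 × $1,275 = 221.78; Quinlan 1,056/5,588 × $1,275 = 240.94.
After rounding ($5): Ibarra $810; Tam $220; Quinlan $240. Sum = $1,270.
Difference $1,275 − $1,270 = +$5 applied to largest allocation (Ibarra): Ibarra becomes $815.

Ibarra: $815 | Tam: $220 | Quinlan: $240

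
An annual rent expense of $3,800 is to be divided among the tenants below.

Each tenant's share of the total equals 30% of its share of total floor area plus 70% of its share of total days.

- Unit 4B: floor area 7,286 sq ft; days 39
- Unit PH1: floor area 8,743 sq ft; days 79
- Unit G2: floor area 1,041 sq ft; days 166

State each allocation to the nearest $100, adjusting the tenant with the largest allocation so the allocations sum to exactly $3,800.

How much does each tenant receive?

Unit 4B: $900 · Unit PH1: $1,300 · Unit G2: $1,600

Floor area total 17,070; days total 284.
Composite weights (30% floor area + 70% days): Unit 4B 0.2242; Unit PH1 0.3484; Unit G2 0.4275.
Pro-rata amounts: Unit 4B 851.87; Unit PH1 1,323.82; Unit G2 1,624.31.
Rounded to nearest $100: Unit 4B $900; Unit PH1 $1,300; Unit G2 $1,600. Sum = $3,800.
Rounded total matches; no reconciliation needed.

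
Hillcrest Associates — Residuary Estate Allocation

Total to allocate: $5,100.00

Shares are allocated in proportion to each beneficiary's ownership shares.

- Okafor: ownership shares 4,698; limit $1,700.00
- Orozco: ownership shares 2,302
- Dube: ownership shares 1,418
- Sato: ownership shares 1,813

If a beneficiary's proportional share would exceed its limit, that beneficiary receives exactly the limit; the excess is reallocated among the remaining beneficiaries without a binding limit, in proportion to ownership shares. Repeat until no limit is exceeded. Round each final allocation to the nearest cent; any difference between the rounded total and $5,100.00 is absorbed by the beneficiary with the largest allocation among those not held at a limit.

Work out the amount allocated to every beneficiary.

Sum of ownership shares: 10,231.
Unconstrained shares: Okafor 2,341.8825; Orozco 1,147.5125; Dube 706.8517; Sato 903.7533.
Capped: Okafor ($1,700.00); balance $3,400.00 reallocated over remaining ownership shares 5,533.
Shares after redistribution: Orozco 1,414.5671 → $1,414.57; Dube 871.3537 → $871.35; Sato 1,114.0792 → $1,114.08.

Okafor: $1,700.00 · Orozco: $1,414.57 · Dube: $871.35 · Sato: $1,114.08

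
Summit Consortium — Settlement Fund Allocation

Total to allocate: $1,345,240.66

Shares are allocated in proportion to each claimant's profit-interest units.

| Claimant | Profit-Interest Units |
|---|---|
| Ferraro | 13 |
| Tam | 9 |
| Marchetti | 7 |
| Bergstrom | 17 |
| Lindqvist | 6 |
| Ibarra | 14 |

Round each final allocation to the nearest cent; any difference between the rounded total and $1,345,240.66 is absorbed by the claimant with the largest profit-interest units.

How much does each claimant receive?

Ferraro: $264,971.65 | Tam: $183,441.91 | Marchetti: $142,677.04 | Bergstrom: $346,501.37 | Lindqvist: $122,294.61 | Ibarra: $285,354.08

Sum of profit-interest units: 13 + 9 + 7 + 17 + 6 + 14 = 66.
Raw shares: Ferraro 264,971.6452; Tam 183,441.9082; Marchetti 142,677.0397; Bergstrom 346,501.3821; Lindqvist 122,294.6055; Ibarra 285,354.0794.
After rounding (cent): Ferraro $264,971.65; Tam $183,441.91; Marchetti $142,677.04; Bergstrom $346,501.38; Lindqvist $122,294.61; Ibarra $285,354.08. Sum = $1,345,240.67.
Difference $1,345,240.66 − $1,345,240.67 = −$0.01 applied to largest profit-interest units (Bergstrom): Bergstrom becomes $346,501.37.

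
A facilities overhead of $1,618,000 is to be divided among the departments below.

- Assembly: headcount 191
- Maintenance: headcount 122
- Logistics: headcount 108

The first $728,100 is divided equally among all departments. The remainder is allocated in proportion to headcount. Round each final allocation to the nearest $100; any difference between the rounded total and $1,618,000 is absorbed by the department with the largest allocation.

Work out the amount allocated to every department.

$728,100 shared equally gives $242,700 per department.
Remainder $889,900 by headcount (total 421): Assembly 403,731.35 → $403,700; Maintenance 257,880.76 → $257,900; Logistics 228,287.89 → $228,300.
Totals: Assembly $242,700 + $403,700 = $646,400; Maintenance $242,700 + $257,900 = $500,600; Logistics $242,700 + $228,300 = $471,000.

Assembly: $646,400 | Maintenance: $500,600 | Logistics: $471,000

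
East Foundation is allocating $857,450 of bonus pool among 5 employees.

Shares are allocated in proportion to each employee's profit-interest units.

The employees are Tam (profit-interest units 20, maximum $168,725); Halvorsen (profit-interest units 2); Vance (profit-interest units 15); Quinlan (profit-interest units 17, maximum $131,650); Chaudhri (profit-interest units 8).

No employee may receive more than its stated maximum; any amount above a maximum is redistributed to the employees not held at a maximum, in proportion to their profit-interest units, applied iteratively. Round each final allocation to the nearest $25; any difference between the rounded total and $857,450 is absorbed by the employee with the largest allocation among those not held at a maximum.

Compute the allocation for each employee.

Tam: $168,725; Halvorsen: $44,575; Vance: $334,225; Quinlan: $131,650; Chaudhri: $178,275

Profit-interest units total: 62.
Pro-rata shares before constraints: Tam 276,596.77; Halvorsen 27,659.68; Vance 207,447.58; Quinlan 235,107.26; Chaudhri 110,638.71.
Held at cap: Tam ($168,725), Quinlan ($131,650); balance $557,075 reallocated over remaining profit-interest units 25.
Shares after redistribution: Halvorsen 44,566.00 → $44,575; Vance 334,245.00 → $334,250; Chaudhri 178,264.00 → $178,275.
Rounding difference −$25 applied to Vance → $334,225.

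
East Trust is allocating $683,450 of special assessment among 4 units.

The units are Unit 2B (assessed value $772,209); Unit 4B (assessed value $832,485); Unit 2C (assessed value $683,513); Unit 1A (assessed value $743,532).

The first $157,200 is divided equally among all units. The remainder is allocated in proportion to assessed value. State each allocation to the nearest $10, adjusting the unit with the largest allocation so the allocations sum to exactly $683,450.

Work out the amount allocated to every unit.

Equal tier: $157,200 ÷ 4 = $39,300 apiece.
Remainder $526,250 by assessed value (total 3,031,739): Unit 2B 134,040.23 → $134,040; Unit 4B 144,502.95 → $144,500; Unit 2C 118,644.35 → $118,640; Unit 1A 129,062.47 → $129,060.
Rounding difference +$10 on remainder applied to Unit 4B.
Totals: Unit 2B $39,300 + $134,040 = $173,340; Unit 4B $39,300 + $144,510 = $183,810; Unit 2C $39,300 + $118,640 = $157,940; Unit 1A $39,300 + $129,060 = $168,360.

Unit 2B: $173,340 | Unit 4B: $183,810 | Unit 2C: $157,940 | Unit 1A: $168,360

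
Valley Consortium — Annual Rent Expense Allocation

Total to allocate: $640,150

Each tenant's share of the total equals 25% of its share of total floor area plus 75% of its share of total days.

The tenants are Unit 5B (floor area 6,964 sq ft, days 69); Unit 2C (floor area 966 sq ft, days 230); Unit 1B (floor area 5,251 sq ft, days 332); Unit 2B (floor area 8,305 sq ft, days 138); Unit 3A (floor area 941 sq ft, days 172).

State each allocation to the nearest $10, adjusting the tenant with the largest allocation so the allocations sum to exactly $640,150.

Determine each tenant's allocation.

Unit 5B: $84,900 | Unit 2C: $124,240 | Unit 1B: $206,870 | Unit 2B: $129,670 | Unit 3A: $94,470

Floor area total 22,427; days total 941.
Combined weights (25% floor area + 75% days): Unit 5B 0.1326; Unit 2C 0.1941; Unit 1B 0.3231; Unit 2B 0.2026; Unit 3A 0.1476.
Raw shares: Unit 5B 84,899.46; Unit 2C 124,242.80; Unit 1B 206,862.21; Unit 2B 129,673.59; Unit 3A 94,471.92.
Rounded to nearest $10: Unit 5B $84,900; Unit 2C $124,240; Unit 1B $206,860; Unit 2B $129,670; Unit 3A $94,470. Sum = $640,140.
Difference $640,150 − $640,140 = +$10 applied to largest allocation (Unit 1B): Unit 1B becomes $206,870.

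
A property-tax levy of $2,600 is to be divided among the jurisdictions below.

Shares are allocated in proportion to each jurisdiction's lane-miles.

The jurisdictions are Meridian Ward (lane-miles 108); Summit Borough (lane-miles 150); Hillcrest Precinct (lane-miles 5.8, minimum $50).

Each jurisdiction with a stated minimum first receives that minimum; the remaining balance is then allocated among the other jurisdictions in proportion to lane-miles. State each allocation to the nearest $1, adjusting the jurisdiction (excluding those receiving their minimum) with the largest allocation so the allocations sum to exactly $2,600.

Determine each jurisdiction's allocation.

Meridian Ward: $1,067; Summit Borough: $1,483; Hillcrest Precinct: $50

Guaranteed amounts: Hillcrest Precinct $50. Residual $2,550.
Residual split over remaining lane-miles 258: Meridian Ward 1,067.44 → $1,067; Summit Borough 1,482.56 → $1,483.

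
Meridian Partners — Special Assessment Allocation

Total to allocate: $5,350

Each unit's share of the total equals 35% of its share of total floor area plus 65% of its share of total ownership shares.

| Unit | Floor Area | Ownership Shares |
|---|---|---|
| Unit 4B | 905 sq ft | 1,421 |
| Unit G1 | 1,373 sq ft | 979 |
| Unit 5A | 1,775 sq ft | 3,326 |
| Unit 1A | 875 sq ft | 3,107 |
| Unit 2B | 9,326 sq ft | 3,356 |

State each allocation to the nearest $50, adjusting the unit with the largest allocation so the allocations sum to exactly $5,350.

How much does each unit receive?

Unit 4B: $500 | Unit G1: $450 | Unit 5A: $1,200 | Unit 1A: $1,000 | Unit 2B: $2,200

Totals — floor area 14,254, ownership shares 12,189.
Blended shares (35% floor area + 65% ownership shares): Unit 4B 0.0980; Unit G1 0.0859; Unit 5A 0.2209; Unit 1A 0.1872; Unit 2B 0.4080.
Raw shares: Unit 4B 524.30; Unit G1 459.67; Unit 5A 1,182.08; Unit 1A 1,001.37; Unit 2B 2,182.59.
Rounded to nearest $50: Unit 4B $500; Unit G1 $450; Unit 5A $1,200; Unit 1A $1,000; Unit 2B $2,200. Sum = $5,350.
Sum already equals the total — no adjustment.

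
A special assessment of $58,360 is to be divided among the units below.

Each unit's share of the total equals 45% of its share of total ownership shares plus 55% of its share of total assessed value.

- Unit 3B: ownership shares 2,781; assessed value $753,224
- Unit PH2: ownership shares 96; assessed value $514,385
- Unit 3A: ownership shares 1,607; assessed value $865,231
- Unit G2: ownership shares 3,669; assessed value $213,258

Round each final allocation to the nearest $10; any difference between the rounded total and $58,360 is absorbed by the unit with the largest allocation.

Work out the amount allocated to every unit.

Unit 3B: $19,260; Unit PH2: $7,350; Unit 3A: $17,010; Unit G2: $14,740

Totals — ownership shares 8,153, assessed value 2,346,098.
Combined weights (45% ownership shares + 55% assessed value): Unit 3B 0.3301; Unit PH2 0.1259; Unit 3A 0.2915; Unit G2 0.2525.
Raw shares: Unit 3B 19,263.20; Unit PH2 7,346.76; Unit 3A 17,013.99; Unit G2 14,736.06.
After rounding ($10): Unit 3B $19,260; Unit PH2 $7,350; Unit 3A $17,010; Unit G2 $14,740. Sum = $58,360.
Sum already equals the total — no adjustment.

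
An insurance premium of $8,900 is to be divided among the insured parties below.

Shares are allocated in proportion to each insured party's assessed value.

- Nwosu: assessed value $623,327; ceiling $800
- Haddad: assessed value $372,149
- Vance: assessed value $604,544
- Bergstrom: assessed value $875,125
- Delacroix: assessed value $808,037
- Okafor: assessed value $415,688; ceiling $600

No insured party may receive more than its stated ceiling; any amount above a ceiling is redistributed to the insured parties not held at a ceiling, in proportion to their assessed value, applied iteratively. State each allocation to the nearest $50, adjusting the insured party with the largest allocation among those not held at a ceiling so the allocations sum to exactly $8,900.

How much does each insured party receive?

Nwosu: $800 | Haddad: $1,050 | Vance: $1,700 | Bergstrom: $2,450 | Delacroix: $2,300 | Okafor: $600

Assessed value total: 3,698,870.
Proportional shares (ignoring caps): Nwosu 1,499.81; Haddad 895.44; Vance 1,454.62; Bergstrom 2,105.67; Delacroix 1,944.25; Okafor 1,000.20.
Capped: Nwosu ($800), Okafor ($600); balance $7,500 reallocated over remaining assessed value 2,659,855.
Redistributed shares: Haddad 1,049.35 → $1,050; Vance 1,704.63 → $1,700; Bergstrom 2,467.59 → $2,450; Delacroix 2,278.42 → $2,300.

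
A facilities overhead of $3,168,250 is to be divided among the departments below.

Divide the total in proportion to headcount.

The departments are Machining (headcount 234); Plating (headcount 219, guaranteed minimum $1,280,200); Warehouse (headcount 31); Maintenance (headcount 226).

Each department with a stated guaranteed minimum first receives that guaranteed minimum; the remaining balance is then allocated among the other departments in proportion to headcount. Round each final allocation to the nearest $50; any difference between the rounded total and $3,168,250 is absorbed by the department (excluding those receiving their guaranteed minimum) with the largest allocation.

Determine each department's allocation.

Machining: $899,800; Plating: $1,280,200; Warehouse: $119,200; Maintenance: $869,050

Guaranteed amounts: Plating $1,280,200. Balance $1,888,050.
Balance split over remaining headcount 491: Machining 899,803.87 → $899,800; Warehouse 119,204.79 → $119,200; Maintenance 869,041.34 → $869,050.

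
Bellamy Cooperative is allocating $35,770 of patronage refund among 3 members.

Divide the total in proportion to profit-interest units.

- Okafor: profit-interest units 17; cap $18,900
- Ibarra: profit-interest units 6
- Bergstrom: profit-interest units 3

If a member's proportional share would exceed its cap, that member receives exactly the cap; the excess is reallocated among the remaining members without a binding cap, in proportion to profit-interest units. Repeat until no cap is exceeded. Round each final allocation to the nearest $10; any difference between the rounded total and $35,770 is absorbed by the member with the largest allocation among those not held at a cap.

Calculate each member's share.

Total profit-interest units = 26.
Unconstrained shares: Okafor 23,388.08; Ibarra 8,254.62; Bergstrom 4,127.31.
Held at cap: Okafor ($18,900); residual $16,870 reallocated over remaining profit-interest units 9.
Remaining shares: Ibarra 11,246.67 → $11,250; Bergstrom 5,623.33 → $5,620.

Okafor: $18,900 | Ibarra: $11,250 | Bergstrom: $5,620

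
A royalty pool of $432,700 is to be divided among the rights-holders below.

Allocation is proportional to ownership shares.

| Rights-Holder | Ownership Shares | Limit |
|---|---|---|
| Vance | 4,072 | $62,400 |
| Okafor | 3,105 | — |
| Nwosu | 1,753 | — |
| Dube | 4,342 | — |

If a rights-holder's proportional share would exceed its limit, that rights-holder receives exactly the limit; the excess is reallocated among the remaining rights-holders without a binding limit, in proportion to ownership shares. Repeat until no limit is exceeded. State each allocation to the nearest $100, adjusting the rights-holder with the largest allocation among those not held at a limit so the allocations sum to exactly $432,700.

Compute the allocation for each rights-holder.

Vance: $62,400; Okafor: $125,000; Nwosu: $70,600; Dube: $174,700

Total ownership shares = 13,272.
Pro-rata shares before constraints: Vance 132,757.26; Okafor 101,230.67; Nwosu 57,152.13; Dube 141,559.93.
Capped: Vance ($62,400); residual $370,300 reallocated over remaining ownership shares 9,200.
Remaining shares: Okafor 124,976.25 → $125,000; Nwosu 70,558.25 → $70,600; Dube 174,765.50 → $174,800.
Rounding difference −$100 applied to Dube → $174,700.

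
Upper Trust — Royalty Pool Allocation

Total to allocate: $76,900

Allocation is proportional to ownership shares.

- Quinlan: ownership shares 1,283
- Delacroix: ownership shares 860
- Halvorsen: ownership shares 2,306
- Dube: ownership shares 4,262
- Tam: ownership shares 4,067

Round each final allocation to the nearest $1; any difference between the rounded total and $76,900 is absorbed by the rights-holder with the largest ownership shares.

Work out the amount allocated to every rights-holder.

Quinlan: $7,721 | Delacroix: $5,176 | Halvorsen: $13,878 | Dube: $25,649 | Tam: $24,476

Total ownership shares = 1,283 + 860 + 2,306 + 4,262 + 4,067 = 12,778.
Raw shares: Quinlan 7,721.29; Delacroix 5,175.61; Halvorsen 13,877.87; Dube 25,649.38; Tam 24,475.84.
At nearest $1: Quinlan $7,721; Delacroix $5,176; Halvorsen $13,878; Dube $25,649; Tam $24,476. Sum = $76,900.
No rounding difference to absorb.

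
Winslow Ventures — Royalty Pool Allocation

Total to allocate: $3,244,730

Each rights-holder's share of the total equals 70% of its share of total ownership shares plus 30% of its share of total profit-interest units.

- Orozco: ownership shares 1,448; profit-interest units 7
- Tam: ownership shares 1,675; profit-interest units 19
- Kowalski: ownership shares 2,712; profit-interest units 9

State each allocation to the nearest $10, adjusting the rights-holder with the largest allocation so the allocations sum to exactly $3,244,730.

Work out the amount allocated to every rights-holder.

Orozco: $758,330; Tam: $1,180,430; Kowalski: $1,305,970

Totals — ownership shares 5,835, profit-interest units 35.
Blended shares (70% ownership shares + 30% profit-interest units): Orozco 0.2337; Tam 0.3638; Kowalski 0.4025.
Pro-rata amounts: Orozco 758,327.04; Tam 1,180,431.90; Kowalski 1,305,971.06.
At nearest $10: Orozco $758,330; Tam $1,180,430; Kowalski $1,305,970. Sum = $3,244,730.
No rounding difference to absorb.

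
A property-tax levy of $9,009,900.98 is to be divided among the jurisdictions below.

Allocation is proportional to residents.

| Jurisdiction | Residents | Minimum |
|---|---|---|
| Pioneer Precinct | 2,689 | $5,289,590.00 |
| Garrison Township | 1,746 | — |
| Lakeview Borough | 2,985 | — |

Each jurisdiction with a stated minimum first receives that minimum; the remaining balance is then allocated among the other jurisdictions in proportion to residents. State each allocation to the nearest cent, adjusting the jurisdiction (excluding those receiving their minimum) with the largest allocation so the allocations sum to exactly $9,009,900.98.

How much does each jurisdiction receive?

Fund the minimums — Pioneer Precinct $5,289,590.00. Remaining pool $3,720,310.98.
Remaining pool split over remaining residents 4,731: Garrison Township 1,372,999.9939 → $1,372,999.99; Lakeview Borough 2,347,310.9861 → $2,347,310.99.

Pioneer Precinct: $5,289,590.00; Garrison Township: $1,372,999.99; Lakeview Borough: $2,347,310.99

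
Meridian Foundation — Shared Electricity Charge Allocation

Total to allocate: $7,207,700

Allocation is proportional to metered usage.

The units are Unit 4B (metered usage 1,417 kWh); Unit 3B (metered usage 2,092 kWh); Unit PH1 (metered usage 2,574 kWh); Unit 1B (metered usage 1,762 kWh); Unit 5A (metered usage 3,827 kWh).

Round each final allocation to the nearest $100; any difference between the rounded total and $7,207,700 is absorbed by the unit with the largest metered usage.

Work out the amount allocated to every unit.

Sum of metered usage: 1,417 + 2,092 + 2,574 + 1,762 + 3,827 = 11,672.
Proportional shares: Unit 4B 875,026.64; Unit 3B 1,291,853.02; Unit PH1 1,589,497.93; Unit 1B 1,088,071.23; Unit 5A 2,363,251.19.
Rounded to nearest $100: Unit 4B $875,000; Unit 3B $1,291,900; Unit PH1 $1,589,500; Unit 1B $1,088,100; Unit 5A $2,363,300. Sum = $7,207,800.
Difference $7,207,700 − $7,207,800 = −$100 applied to largest metered usage (Unit 5A): Unit 5A becomes $2,363,200.

Unit 4B: $875,000 · Unit 3B: $1,291,900 · Unit PH1: $1,589,500 · Unit 1B: $1,088,100 · Unit 5A: $2,363,200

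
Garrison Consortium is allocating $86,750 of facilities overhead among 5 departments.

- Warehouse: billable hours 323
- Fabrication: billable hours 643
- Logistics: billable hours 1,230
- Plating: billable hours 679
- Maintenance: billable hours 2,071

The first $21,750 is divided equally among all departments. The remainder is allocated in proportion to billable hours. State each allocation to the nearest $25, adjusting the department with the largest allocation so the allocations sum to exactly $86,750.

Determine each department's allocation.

Warehouse: $8,600; Fabrication: $12,800; Logistics: $20,525; Plating: $13,275; Maintenance: $31,550

Equal tier: $21,750 ÷ 5 = $4,350 apiece.
Remainder $65,000 by billable hours (total 4,946): Warehouse 4,244.84 → $4,250; Fabrication 8,450.26 → $8,450; Logistics 16,164.58 → $16,175; Plating 8,923.37 → $8,925; Maintenance 27,216.94 → $27,225.
Rounding difference −$25 on remainder applied to Maintenance.
Totals: Warehouse $4,350 + $4,250 = $8,600; Fabrication $4,350 + $8,450 = $12,800; Logistics $4,350 + $16,175 = $20,525; Plating $4,350 + $8,925 = $13,275; Maintenance $4,350 + $27,200 = $31,550.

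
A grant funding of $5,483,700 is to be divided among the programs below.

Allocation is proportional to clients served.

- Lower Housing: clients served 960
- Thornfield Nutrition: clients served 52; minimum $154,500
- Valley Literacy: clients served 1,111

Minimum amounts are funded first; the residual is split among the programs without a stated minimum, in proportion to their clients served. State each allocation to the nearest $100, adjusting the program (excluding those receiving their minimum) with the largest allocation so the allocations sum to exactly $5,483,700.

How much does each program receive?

Guaranteed amounts: Thornfield Nutrition $154,500. Residual $5,329,200.
Residual split over remaining clients served 2,071: Lower Housing 2,470,319.65 → $2,470,300; Valley Literacy 2,858,880.35 → $2,858,900.

Lower Housing: $2,470,300; Thornfield Nutrition: $154,500; Valley Literacy: $2,858,900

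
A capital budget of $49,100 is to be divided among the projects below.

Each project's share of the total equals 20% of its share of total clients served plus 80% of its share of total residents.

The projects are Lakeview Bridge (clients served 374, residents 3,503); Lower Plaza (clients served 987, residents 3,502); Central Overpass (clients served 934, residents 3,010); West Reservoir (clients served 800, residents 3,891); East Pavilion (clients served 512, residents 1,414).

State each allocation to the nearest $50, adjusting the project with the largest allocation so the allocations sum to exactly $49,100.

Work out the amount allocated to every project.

Lakeview Bridge: $10,000; Lower Plaza: $11,650; Central Overpass: $10,250; West Reservoir: $12,200; East Pavilion: $5,000

Clients served total 3,607; residents total 15,320.
Blended shares (20% clients served + 80% residents): Lakeview Bridge 0.2037; Lower Plaza 0.2376; Central Overpass 0.2090; West Reservoir 0.2475; East Pavilion 0.1022.
Unrounded shares: Lakeview Bridge 9,999.79; Lower Plaza 11,666.11; Central Overpass 10,260.35; West Reservoir 12,154.39; East Pavilion 5,019.36.
At nearest $50: Lakeview Bridge $10,000; Lower Plaza $11,650; Central Overpass $10,250; West Reservoir $12,150; East Pavilion $5,000. Sum = $49,050.
Difference $49,100 − $49,050 = +$50 applied to largest allocation (West Reservoir): West Reservoir becomes $12,200.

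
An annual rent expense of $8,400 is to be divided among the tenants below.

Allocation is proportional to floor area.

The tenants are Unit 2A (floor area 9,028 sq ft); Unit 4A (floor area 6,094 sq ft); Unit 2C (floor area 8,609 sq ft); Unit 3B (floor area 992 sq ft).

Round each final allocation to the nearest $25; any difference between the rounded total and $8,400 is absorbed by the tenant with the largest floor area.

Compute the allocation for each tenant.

Unit 2A: $3,075 · Unit 4A: $2,075 · Unit 2C: $2,925 · Unit 3B: $325

Combined floor area = 9,028 + 6,094 + 8,609 + 992 = 24,723.
Pro-rata amounts: Unit 2A 3,067.39; Unit 4A 2,070.53; Unit 2C 2,925.03; Unit 3B 337.05.
After rounding ($25): Unit 2A $3,075; Unit 4A $2,075; Unit 2C $2,925; Unit 3B $325. Sum = $8,400.
No rounding difference to absorb.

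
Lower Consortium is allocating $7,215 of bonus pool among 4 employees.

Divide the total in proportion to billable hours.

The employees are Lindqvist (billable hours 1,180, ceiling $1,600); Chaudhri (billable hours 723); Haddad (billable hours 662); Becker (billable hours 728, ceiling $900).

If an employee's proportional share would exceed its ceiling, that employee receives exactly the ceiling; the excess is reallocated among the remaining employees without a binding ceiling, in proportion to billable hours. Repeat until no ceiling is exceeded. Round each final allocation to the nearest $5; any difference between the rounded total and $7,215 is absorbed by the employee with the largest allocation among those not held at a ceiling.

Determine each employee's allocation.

Lindqvist: $1,600 | Chaudhri: $2,460 | Haddad: $2,255 | Becker: $900

Total billable hours = 3,293.
Proportional shares (ignoring caps): Lindqvist 2,585.39; Chaudhri 1,584.10; Haddad 1,450.45; Becker 1,595.06.
Held at cap: Lindqvist ($1,600), Becker ($900); remaining pool $4,715 reallocated over remaining billable hours 1,385.
Remaining shares: Chaudhri 2,461.33 → $2,460; Haddad 2,253.67 → $2,255.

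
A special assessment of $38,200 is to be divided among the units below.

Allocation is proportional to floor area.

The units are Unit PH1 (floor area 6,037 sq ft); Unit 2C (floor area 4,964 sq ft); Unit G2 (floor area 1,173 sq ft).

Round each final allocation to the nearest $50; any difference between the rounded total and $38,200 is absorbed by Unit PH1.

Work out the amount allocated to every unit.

Combined floor area = 12,174.
Proportional shares: Unit PH1 6,037/12,174 × $38,200 = 18,943.11; Unit 2C 4,964/12,174 × $38,200 = 15,576.21; Unit G2 1,173/12,174 × $38,200 = 3,680.68.
Rounded to nearest $50: Unit PH1 $18,950; Unit 2C $15,600; Unit G2 $3,700. Sum = $38,250.
Difference $38,200 − $38,250 = −$50 applied to Unit PH1: Unit PH1 becomes $18,900.

Unit PH1: $18,900 · Unit 2C: $15,600 · Unit G2: $3,700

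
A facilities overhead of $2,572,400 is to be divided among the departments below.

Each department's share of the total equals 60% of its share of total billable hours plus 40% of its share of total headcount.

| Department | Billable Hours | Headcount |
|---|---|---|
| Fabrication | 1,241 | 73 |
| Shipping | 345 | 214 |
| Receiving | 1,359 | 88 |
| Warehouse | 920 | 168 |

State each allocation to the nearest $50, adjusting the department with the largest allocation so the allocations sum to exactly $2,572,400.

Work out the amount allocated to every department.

Totals — billable hours 3,865, headcount 543.
Blended shares (60% billable hours + 40% headcount): Fabrication 0.2464; Shipping 0.2112; Receiving 0.2758; Warehouse 0.2666.
Pro-rata amounts: Fabrication 633,909.66; Shipping 543,291.64; Receiving 709,455.81; Warehouse 685,742.90.
Rounded to nearest $50: Fabrication $633,900; Shipping $543,300; Receiving $709,450; Warehouse $685,750. Sum = $2,572,400.
Sum already equals the total — no adjustment.

Fabrication: $633,900 · Shipping: $543,300 · Receiving: $709,450 · Warehouse: $685,750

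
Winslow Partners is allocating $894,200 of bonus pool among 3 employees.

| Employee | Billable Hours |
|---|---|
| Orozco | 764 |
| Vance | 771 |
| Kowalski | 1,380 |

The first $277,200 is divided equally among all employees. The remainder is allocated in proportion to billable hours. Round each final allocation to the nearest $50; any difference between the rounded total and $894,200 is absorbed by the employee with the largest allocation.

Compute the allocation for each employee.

Orozco: $254,100; Vance: $255,600; Kowalski: $384,500

First tranche $277,200 split equally: $92,400 each.
Remainder $617,000 by billable hours (total 2,915): Orozco 161,711.15 → $161,700; Vance 163,192.80 → $163,200; Kowalski 292,096.05 → $292,100.
Totals: Orozco $92,400 + $161,700 = $254,100; Vance $92,400 + $163,200 = $255,600; Kowalski $92,400 + $292,100 = $384,500.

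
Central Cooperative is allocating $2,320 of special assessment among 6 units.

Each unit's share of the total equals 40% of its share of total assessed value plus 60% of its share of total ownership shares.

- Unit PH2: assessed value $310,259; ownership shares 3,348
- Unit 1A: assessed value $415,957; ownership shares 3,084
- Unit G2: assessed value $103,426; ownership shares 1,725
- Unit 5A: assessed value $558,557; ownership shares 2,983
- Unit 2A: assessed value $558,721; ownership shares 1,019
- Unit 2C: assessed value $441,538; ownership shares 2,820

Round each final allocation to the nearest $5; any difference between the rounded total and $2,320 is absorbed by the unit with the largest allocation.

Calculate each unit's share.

Unit PH2: $430 · Unit 1A: $450 · Unit G2: $200 · Unit 5A: $495 · Unit 2A: $310 · Unit 2C: $435

Assessed value total 2,388,458; ownership shares total 14,979.
Blended shares (40% assessed value + 60% ownership shares): Unit PH2 0.1861; Unit 1A 0.1932; Unit G2 0.0864; Unit 5A 0.2130; Unit 2A 0.1344; Unit 2C 0.1869.
Proportional shares: Unit PH2 431.68; Unit 1A 448.21; Unit G2 200.49; Unit 5A 494.23; Unit 2A 311.78; Unit 2C 433.62.
At nearest $5: Unit PH2 $430; Unit 1A $450; Unit G2 $200; Unit 5A $495; Unit 2A $310; Unit 2C $435. Sum = $2,320.
Sum already equals the total — no adjustment.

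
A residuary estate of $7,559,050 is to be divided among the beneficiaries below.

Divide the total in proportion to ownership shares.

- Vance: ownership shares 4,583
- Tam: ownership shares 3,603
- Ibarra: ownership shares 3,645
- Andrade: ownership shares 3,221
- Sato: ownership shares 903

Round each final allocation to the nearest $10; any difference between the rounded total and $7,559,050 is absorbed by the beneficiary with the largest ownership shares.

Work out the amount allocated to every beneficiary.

Combined ownership shares = 4,583 + 3,603 + 3,645 + 3,221 + 903 = 15,955.
Raw shares: Vance 2,171,302.17; Tam 1,707,004.52; Ibarra 1,726,902.99; Andrade 1,526,023.19; Sato 427,817.12.
At nearest $10: Vance $2,171,300; Tam $1,707,000; Ibarra $1,726,900; Andrade $1,526,020; Sato $427,820. Sum = $7,559,040.
Difference $7,559,050 − $7,559,040 = +$10 applied to largest ownership shares (Vance): Vance becomes $2,171,310.

Vance: $2,171,310; Tam: $1,707,000; Ibarra: $1,726,900; Andrade: $1,526,020; Sato: $427,820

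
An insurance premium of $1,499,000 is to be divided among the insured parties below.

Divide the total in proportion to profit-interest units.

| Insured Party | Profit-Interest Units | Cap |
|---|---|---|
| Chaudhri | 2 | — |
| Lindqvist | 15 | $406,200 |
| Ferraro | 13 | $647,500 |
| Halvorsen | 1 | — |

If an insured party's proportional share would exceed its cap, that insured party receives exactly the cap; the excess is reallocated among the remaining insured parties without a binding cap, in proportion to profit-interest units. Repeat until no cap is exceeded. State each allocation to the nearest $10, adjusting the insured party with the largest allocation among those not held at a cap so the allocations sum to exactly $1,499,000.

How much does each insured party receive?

Chaudhri: $296,870; Lindqvist: $406,200; Ferraro: $647,500; Halvorsen: $148,430

Total profit-interest units = 31.
Unconstrained shares: Chaudhri 96,709.68; Lindqvist 725,322.58; Ferraro 628,612.90; Halvorsen 48,354.84.
Cap binds for Lindqvist ($406,200); remaining pool $1,092,800 reallocated over remaining profit-interest units 16.
Cap binds for Ferraro ($647,500); remaining pool $445,300 reallocated over remaining profit-interest units 3.
Redistributed shares: Chaudhri 296,866.67 → $296,870; Halvorsen 148,433.33 → $148,430.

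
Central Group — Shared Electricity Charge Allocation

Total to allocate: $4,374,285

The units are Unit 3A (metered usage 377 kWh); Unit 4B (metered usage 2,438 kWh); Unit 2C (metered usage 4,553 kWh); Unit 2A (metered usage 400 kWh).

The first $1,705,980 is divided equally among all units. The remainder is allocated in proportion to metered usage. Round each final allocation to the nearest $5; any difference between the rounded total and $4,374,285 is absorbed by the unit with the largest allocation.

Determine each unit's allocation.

First tranche $1,705,980 split equally: $426,495 each.
Remainder $2,668,305 by metered usage (total 7,768): Unit 3A 129,499.35 → $129,500; Unit 4B 837,452.06 → $837,450; Unit 2C 1,563,953.74 → $1,563,955; Unit 2A 137,399.85 → $137,400.
Totals: Unit 3A $426,495 + $129,500 = $555,995; Unit 4B $426,495 + $837,450 = $1,263,945; Unit 2C $426,495 + $1,563,955 = $1,990,450; Unit 2A $426,495 + $137,400 = $563,895.

Unit 3A: $555,995 · Unit 4B: $1,263,945 · Unit 2C: $1,990,450 · Unit 2A: $563,895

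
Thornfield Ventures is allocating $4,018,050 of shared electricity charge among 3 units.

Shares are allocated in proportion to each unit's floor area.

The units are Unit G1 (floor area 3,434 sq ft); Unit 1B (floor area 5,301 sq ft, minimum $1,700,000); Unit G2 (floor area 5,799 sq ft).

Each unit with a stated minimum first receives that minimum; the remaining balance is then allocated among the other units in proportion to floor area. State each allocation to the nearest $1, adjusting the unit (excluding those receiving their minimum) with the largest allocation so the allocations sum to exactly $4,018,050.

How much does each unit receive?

Unit G1: $862,145; Unit 1B: $1,700,000; Unit G2: $1,455,905

Guaranteed amounts: Unit 1B $1,700,000. Balance $2,318,050.
Balance split over remaining floor area 9,233: Unit G1 862,144.88 → $862,145; Unit G2 1,455,905.12 → $1,455,905.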